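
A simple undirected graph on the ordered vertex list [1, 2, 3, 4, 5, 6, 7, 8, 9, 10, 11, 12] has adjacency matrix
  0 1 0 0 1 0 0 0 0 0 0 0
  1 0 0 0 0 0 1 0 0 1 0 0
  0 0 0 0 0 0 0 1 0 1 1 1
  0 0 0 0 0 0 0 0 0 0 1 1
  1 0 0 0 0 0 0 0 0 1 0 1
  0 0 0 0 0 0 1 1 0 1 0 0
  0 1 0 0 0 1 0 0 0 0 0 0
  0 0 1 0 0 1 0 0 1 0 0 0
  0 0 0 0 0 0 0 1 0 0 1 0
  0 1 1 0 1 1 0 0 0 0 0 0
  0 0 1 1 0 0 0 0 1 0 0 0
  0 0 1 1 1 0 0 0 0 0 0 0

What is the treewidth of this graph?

3

A width-3 tree decomposition is:
Bags: B1 = {1, 2, 5, 7}  B2 = {2, 5, 7, 10}  B3 = {5, 6, 7, 10}  B4 = {5, 6, 10, 12}  B5 = {3, 6, 10, 12}  B6 = {3, 6, 8, 12}  B7 = {3, 4, 8, 12}  B8 = {3, 4, 8, 11}  B9 = {4, 8, 9, 11}
Tree: B1–B2, B2–B3, B3–B4, B4–B5, B5–B6, B6–B7, B7–B8, B8–B9
Each bag holds 4 vertices, so the decomposition has width 3, which upper-bounds the treewidth. For the lower bound: the 4 vertex sets {1,2,7}, {5}, {10}, {3,6,8,12} are disjoint, each induces a connected subgraph, and every pair is joined by at least one edge of G. Contracting each set to a single vertex therefore yields K_{4} as a minor, and since treewidth is minor-monotone, tw(G) ≥ tw(K_{4}) = 3. The upper and lower bounds meet at 3, so that is the treewidth.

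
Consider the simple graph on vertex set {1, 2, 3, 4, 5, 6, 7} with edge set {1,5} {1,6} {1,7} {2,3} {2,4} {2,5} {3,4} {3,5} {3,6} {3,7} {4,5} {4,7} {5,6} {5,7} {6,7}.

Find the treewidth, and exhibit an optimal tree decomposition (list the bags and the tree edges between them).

The largest bag has 4 vertices, giving width 3; this decomposition certifies tw(G) ≤ 3. Conversely, {1, 5, 6, 7} is a clique of size 4, and the vertices of any clique must share a bag in every tree decomposition; so some bag has ≥ 4 vertices and tw(G) ≥ 3. Therefore the treewidth is 3.

Treewidth 3.
One optimal decomposition is:
Bags: B1 = {3, 4, 5, 7}  B2 = {3, 5, 6, 7}  B3 = {2, 3, 4, 5}  B4 = {1, 5, 6, 7}
Tree: B1–B2, B1–B3, B2–B4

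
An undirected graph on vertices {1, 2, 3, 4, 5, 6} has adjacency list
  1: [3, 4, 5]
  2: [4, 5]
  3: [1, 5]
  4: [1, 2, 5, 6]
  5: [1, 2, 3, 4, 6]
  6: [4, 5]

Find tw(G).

A width-2 tree decomposition is:
Bags: B1 = {1, 4, 5}  B2 = {2, 4, 5}  B3 = {4, 5, 6}  B4 = {1, 3, 5}
Tree: B1–B2, B2–B3, B1–B4
The largest bag has 3 vertices, giving width 2; this decomposition certifies tw(G) ≤ 2. On the other hand G contains the 3-clique {1, 3, 5}. A clique must lie in a single bag of any decomposition, so no decomposition can have width below 2. Combining the bounds, tw(G) = 2.

2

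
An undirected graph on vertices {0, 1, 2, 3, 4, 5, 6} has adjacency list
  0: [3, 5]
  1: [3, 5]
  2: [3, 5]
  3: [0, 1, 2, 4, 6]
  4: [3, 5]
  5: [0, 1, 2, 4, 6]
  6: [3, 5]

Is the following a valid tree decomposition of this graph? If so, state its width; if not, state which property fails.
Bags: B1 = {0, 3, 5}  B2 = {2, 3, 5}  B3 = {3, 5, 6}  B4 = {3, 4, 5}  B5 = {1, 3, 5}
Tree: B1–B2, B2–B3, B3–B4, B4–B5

Yes; width 2.

Checking the three conditions: (i) the bags cover all of {0, 1, 2, 3, 4, 5, 6}; (ii) for each edge, some bag contains both endpoints; (iii) the bags containing any fixed vertex form a subtree. All hold, so the decomposition is valid with width 3 − 1 = 2.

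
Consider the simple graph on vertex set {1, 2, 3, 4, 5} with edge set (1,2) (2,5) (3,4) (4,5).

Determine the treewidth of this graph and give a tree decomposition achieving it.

Each bag holds 2 vertices, so the decomposition has width 1, which upper-bounds the treewidth. Since G has at least one edge (e.g. 1–2), it is not an edgeless graph, so tw(G) ≥ 1. Therefore the treewidth is 1.

Treewidth 1.
Bags: B1 = {1, 2}  B2 = {2, 5}  B3 = {4, 5}  B4 = {3, 4}
Tree: B1–B2, B2–B3, B3–B4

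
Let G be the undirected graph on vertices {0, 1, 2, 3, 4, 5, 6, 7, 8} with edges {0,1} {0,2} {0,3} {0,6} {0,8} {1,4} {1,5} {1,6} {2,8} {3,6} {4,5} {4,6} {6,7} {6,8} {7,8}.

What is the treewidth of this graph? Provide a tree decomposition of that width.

Every bag has size at most 3, so the width is 3 − 1 = 2 and tw(G) ≤ 2. On the other hand G contains the 3-clique {0, 2, 8}. A clique must lie in a single bag of any decomposition, so no decomposition can have width below 2. Hence tw(G) = 2 exactly.

Treewidth 2.
One optimal decomposition is:
Bags: B1 = {6, 7, 8}  B2 = {0, 6, 8}  B3 = {0, 1, 6}  B4 = {0, 3, 6}  B5 = {1, 4, 6}  B6 = {0, 2, 8}  B7 = {1, 4, 5}
Tree: B1–B2, B2–B3, B3–B4, B3–B5, B2–B6, B5–B7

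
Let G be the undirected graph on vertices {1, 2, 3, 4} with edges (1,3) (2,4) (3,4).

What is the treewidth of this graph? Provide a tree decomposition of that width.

Treewidth 1.
One such decomposition:
Bags: B1 = {2, 4}  B2 = {3, 4}  B3 = {1, 3}
Tree: B1–B2, B2–B3

The largest bag has 2 vertices, giving width 1; this decomposition certifies tw(G) ≤ 1. Any graph with an edge has treewidth ≥ 1, and G has the edge 2–4. Combining the bounds, tw(G) = 1.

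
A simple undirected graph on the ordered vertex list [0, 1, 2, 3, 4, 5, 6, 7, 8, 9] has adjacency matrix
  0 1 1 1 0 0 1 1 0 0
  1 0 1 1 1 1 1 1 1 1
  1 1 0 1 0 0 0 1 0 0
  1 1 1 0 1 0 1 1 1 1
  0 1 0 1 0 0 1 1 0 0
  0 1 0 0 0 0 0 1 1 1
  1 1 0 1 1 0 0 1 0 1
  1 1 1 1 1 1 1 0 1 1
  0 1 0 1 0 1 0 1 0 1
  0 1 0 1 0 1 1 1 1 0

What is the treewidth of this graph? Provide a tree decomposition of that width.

The largest bag has 5 vertices, giving width 4; this decomposition certifies tw(G) ≤ 4. Conversely, {1, 3, 7, 8, 9} is a clique of size 5, and the vertices of any clique must share a bag in every tree decomposition; so some bag has ≥ 5 vertices and tw(G) ≥ 4. Combining the bounds, tw(G) = 4.

Treewidth 4.
Bags: B1 = {1, 3, 7, 8, 9}  B2 = {1, 5, 7, 8, 9}  B3 = {1, 3, 6, 7, 9}  B4 = {1, 3, 4, 6, 7}  B5 = {0, 1, 3, 6, 7}  B6 = {0, 1, 2, 3, 7}
Tree: B1–B2, B1–B3, B3–B4, B4–B5, B5–B6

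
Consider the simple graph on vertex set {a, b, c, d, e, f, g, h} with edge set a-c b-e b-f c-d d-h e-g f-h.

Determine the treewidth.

A width-1 tree decomposition is:
Bags: B1 = {a, c}  B2 = {c, d}  B3 = {d, h}  B4 = {f, h}  B5 = {b, f}  B6 = {b, e}  B7 = {e, g}
Tree: B1–B2, B2–B3, B3–B4, B4–B5, B5–B6, B6–B7
Every bag has size at most 2, so the width is 2 − 1 = 1 and tw(G) ≤ 1. Any graph with an edge has treewidth ≥ 1, and G has the edge a–c. Combining the bounds, tw(G) = 1.

1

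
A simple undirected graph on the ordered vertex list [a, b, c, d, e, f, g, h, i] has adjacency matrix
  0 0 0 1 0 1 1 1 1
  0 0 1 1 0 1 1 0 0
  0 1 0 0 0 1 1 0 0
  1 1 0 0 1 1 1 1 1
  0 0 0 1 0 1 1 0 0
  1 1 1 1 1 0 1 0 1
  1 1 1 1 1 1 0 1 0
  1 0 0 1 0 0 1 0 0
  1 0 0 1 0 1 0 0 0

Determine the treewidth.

A width-3 tree decomposition is:
Bags: B1 = {a, d, f, g}  B2 = {a, d, g, h}  B3 = {b, d, f, g}  B4 = {a, d, f, i}  B5 = {d, e, f, g}  B6 = {b, c, f, g}
Tree: B1–B2, B1–B3, B1–B4, B3–B5, B3–B6
The largest bag has 4 vertices, giving width 3; this decomposition certifies tw(G) ≤ 3. On the other hand G contains the 4-clique {a, d, g, h}. A clique must lie in a single bag of any decomposition, so no decomposition can have width below 3. The upper and lower bounds meet at 3, so that is the treewidth.

3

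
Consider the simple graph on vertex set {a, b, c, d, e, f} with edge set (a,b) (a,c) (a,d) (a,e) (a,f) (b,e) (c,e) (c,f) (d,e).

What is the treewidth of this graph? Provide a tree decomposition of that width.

Every bag has size at most 3, so the width is 3 − 1 = 2 and tw(G) ≤ 2. Conversely, {a, d, e} is a clique of size 3, and the vertices of any clique must share a bag in every tree decomposition; so some bag has ≥ 3 vertices and tw(G) ≥ 2. Combining the bounds, tw(G) = 2.

Treewidth 2.
One such decomposition:
Bags: B1 = {a, c, e}  B2 = {a, b, e}  B3 = {a, c, f}  B4 = {a, d, e}
Tree: B1–B2, B1–B3, B1–B4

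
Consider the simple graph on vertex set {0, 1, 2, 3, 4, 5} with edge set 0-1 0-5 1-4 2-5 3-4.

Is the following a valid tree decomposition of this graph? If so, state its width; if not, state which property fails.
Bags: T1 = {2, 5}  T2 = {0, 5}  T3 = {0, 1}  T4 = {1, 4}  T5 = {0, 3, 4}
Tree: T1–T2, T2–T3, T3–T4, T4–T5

A tree decomposition must satisfy three properties: every vertex lies in some bag; for every edge, both endpoints lie together in some bag; and for every vertex, the bags containing it form a connected subtree. Here bags containing vertex 0 are not connected in the tree, so the decomposition is invalid.

No — bags containing vertex 0 are not connected in the tree.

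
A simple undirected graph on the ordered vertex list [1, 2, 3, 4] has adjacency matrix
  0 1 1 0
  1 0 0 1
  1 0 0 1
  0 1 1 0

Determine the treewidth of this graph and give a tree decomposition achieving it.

Every bag has size at most 3, so the width is 3 − 1 = 2 and tw(G) ≤ 2. For the lower bound, G contains the cycle 2–1–3–4–2, so G is not a forest; only forests have treewidth ≤ 1, hence tw(G) ≥ 2. Hence tw(G) = 2 exactly.

Treewidth 2.
One optimal decomposition is:
Bags: B1 = {1, 2, 3}  B2 = {2, 3, 4}
Tree: B1–B2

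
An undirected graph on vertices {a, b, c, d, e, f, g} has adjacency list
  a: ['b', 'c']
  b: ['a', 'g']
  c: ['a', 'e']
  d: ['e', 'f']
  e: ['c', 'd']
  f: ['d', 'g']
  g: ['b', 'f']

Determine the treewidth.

2

A width-2 tree decomposition is:
Bags: B1 = {a, c, e}  B2 = {a, d, e}  B3 = {a, d, f}  B4 = {a, f, g}  B5 = {a, b, g}
Tree: B1–B2, B2–B3, B3–B4, B4–B5
The largest bag has 3 vertices, giving width 2; this decomposition certifies tw(G) ≤ 2. Since a–c–e–d–f–g–b–a is a cycle in G, G is not acyclic. Forests are exactly the graphs of treewidth ≤ 1, so tw(G) ≥ 2. Hence tw(G) = 2 exactly.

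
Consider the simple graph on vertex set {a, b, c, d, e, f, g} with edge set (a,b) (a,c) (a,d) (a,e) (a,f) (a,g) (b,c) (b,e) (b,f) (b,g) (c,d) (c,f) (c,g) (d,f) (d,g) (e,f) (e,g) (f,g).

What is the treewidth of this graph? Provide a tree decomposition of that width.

Each bag holds 5 vertices, so the decomposition has width 4, which upper-bounds the treewidth. On the other hand G contains the 5-clique {a, b, e, f, g}. A clique must lie in a single bag of any decomposition, so no decomposition can have width below 4. Therefore the treewidth is 4.

Treewidth 4.
One optimal decomposition is:
Bags: B1 = {a, c, d, f, g}  B2 = {a, b, c, f, g}  B3 = {a, b, e, f, g}
Tree: B1–B2, B2–B3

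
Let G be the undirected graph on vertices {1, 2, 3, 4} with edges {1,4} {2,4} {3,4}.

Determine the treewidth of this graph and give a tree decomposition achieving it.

Treewidth 1.
One such decomposition:
Bags: B1 = {1, 4}  B2 = {2, 4}  B3 = {3, 4}
Tree: B1–B2, B2–B3

Each bag holds 2 vertices, so the decomposition has width 1, which upper-bounds the treewidth. Any graph with an edge has treewidth ≥ 1, and G has the edge 1–4. Combining the bounds, tw(G) = 1.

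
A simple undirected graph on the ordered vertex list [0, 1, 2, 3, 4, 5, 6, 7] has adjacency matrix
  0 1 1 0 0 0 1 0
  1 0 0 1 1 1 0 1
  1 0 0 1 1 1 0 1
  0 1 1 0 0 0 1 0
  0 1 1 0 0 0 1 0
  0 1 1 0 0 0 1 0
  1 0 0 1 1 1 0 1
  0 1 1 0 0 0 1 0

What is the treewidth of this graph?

A width-3 tree decomposition is:
Bags: B1 = {1, 2, 5, 6}  B2 = {0, 1, 2, 6}  B3 = {1, 2, 4, 6}  B4 = {1, 2, 3, 6}  B5 = {1, 2, 6, 7}
Tree: B1–B2, B2–B3, B3–B4, B4–B5
Every bag has size at most 4, so the width is 4 − 1 = 3 and tw(G) ≤ 3. For the lower bound: the 4 vertex sets {1,5}, {0,2}, {6}, {4} are disjoint, each induces a connected subgraph, and every pair is joined by at least one edge of G. Contracting each set to a single vertex therefore yields K_{4} as a minor, and since treewidth is minor-monotone, tw(G) ≥ tw(K_{4}) = 3. The upper and lower bounds meet at 3, so that is the treewidth.

3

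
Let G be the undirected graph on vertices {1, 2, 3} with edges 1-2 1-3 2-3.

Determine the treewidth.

A width-2 tree decomposition is:
Bags: B1 = {1, 2, 3}
Tree: (single bag)
With just one bag of size 3, the width is 3 − 1 = 2, so tw(G) ≤ 2. Conversely, {1, 2, 3} is a clique of size 3, and the vertices of any clique must share a bag in every tree decomposition; so some bag has ≥ 3 vertices and tw(G) ≥ 2. Therefore the treewidth is 2.

2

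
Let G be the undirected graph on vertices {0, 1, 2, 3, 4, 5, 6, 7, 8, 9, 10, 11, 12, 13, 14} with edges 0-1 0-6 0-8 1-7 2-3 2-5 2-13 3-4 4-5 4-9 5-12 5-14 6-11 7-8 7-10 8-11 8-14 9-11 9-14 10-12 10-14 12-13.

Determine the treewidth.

3

A width-3 tree decomposition is:
Bags: B1 = {2, 3, 4, 13}  B2 = {2, 4, 5, 13}  B3 = {4, 5, 12, 13}  B4 = {4, 5, 9, 12}  B5 = {5, 9, 12, 14}  B6 = {9, 10, 12, 14}  B7 = {9, 10, 11, 14}  B8 = {8, 10, 11, 14}  B9 = {7, 8, 10, 11}  B10 = {6, 7, 8, 11}  B11 = {0, 6, 7, 8}  B12 = {0, 1, 6, 7}
Tree: B1–B2, B2–B3, B3–B4, B4–B5, B5–B6, B6–B7, B7–B8, B8–B9, B9–B10, B10–B11, B11–B12
The largest bag has 4 vertices, giving width 3; this decomposition certifies tw(G) ≤ 3. For the lower bound: the 4 vertex sets {2,3,13}, {4}, {5}, {9,10,12,14} are disjoint, each induces a connected subgraph, and every pair is joined by at least one edge of G. Contracting each set to a single vertex therefore yields K_{4} as a minor, and since treewidth is minor-monotone, tw(G) ≥ tw(K_{4}) = 3. The upper and lower bounds meet at 3, so that is the treewidth.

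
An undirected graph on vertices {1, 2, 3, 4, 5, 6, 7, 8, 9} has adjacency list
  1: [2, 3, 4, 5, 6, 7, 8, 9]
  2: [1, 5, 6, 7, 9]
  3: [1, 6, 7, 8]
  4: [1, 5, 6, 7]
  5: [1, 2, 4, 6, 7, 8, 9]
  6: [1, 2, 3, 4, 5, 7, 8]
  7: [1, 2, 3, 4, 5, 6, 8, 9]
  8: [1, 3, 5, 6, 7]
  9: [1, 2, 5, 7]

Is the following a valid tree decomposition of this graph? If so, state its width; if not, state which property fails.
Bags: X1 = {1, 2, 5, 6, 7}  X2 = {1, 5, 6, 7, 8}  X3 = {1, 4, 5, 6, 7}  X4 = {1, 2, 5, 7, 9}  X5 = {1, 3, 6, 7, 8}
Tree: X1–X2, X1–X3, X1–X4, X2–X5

Checking the three conditions: (i) the bags cover all of {1, 2, 3, 4, 5, 6, 7, 8, 9}; (ii) for each edge, some bag contains both endpoints; (iii) the bags containing any fixed vertex form a subtree. All hold, so the decomposition is valid with width 5 − 1 = 4.

Yes; width 4.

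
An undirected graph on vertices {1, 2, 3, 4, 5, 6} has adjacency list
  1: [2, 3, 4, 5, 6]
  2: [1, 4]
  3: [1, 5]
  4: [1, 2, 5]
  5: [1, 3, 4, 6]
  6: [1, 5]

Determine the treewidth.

A width-2 tree decomposition is:
Bags: B1 = {1, 3, 5}  B2 = {1, 5, 6}  B3 = {1, 4, 5}  B4 = {1, 2, 4}
Tree: B1–B2, B2–B3, B3–B4
The largest bag has 3 vertices, giving width 2; this decomposition certifies tw(G) ≤ 2. On the other hand G contains the 3-clique {1, 2, 4}. A clique must lie in a single bag of any decomposition, so no decomposition can have width below 2. Combining the bounds, tw(G) = 2.

2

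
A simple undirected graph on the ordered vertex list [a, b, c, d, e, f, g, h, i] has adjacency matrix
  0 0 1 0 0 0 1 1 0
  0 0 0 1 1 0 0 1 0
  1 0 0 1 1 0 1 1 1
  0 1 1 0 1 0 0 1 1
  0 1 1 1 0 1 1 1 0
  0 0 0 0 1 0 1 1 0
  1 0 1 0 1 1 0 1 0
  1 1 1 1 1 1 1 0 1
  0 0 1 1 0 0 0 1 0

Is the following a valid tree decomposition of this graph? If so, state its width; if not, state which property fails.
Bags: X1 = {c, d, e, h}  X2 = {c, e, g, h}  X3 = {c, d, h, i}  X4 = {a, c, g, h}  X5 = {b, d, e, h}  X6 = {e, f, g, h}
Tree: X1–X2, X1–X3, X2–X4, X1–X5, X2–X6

Yes; width 3.

Every vertex of G appears in some bag (union = {a, b, c, d, e, f, g, h, i}); every edge is covered by a bag; and for each vertex v the set of bags containing v is connected in the bag tree. The decomposition is therefore valid. The largest bag has 4 vertices, so the width is 3.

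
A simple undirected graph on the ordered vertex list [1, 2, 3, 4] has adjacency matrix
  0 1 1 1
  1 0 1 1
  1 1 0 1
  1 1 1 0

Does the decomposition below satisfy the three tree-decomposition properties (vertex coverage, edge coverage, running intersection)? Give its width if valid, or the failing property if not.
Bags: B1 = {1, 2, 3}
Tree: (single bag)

A tree decomposition must satisfy three properties: every vertex lies in some bag; for every edge, both endpoints lie together in some bag; and for every vertex, the bags containing it form a connected subtree. Here vertex 4 appears in no bag, so the decomposition is invalid.

No — vertex 4 appears in no bag.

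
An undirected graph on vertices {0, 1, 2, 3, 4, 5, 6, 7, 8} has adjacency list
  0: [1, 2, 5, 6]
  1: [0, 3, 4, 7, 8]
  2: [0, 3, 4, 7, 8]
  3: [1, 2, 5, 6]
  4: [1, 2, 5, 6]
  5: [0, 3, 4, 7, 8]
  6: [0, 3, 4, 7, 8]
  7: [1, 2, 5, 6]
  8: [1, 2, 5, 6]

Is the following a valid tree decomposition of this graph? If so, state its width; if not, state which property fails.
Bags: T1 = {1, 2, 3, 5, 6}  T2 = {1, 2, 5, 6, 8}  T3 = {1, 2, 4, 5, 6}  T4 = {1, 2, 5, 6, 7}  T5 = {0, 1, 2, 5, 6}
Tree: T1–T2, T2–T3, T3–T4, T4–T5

Yes; width 4.

Vertex coverage: the bags together contain {0, 1, 2, 3, 4, 5, 6, 7, 8}, the full vertex set. Edge coverage: each edge of G has both endpoints in at least one bag. Running intersection: for every vertex, the bags containing it form a connected subtree. All three properties hold, so this is a valid tree decomposition of width max|bag| − 1 = 4, and hence tw(G) ≤ 4.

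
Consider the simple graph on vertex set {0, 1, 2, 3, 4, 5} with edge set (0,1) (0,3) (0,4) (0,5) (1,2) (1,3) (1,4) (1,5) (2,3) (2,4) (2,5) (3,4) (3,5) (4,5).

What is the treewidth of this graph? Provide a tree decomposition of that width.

Treewidth 4.
One such decomposition:
Bags: B1 = {0, 1, 3, 4, 5}  B2 = {1, 2, 3, 4, 5}
Tree: B1–B2

Each bag holds 5 vertices, so the decomposition has width 4, which upper-bounds the treewidth. On the other hand G contains the 5-clique {0, 1, 3, 4, 5}. A clique must lie in a single bag of any decomposition, so no decomposition can have width below 4. The upper and lower bounds meet at 4, so that is the treewidth.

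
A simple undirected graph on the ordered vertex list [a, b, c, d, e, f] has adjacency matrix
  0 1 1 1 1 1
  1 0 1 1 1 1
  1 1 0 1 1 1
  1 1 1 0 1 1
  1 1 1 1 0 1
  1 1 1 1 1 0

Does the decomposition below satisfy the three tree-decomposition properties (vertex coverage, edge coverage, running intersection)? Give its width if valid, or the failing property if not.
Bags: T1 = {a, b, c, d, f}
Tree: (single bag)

A tree decomposition must satisfy three properties: every vertex lies in some bag; for every edge, both endpoints lie together in some bag; and for every vertex, the bags containing it form a connected subtree. Here vertex e appears in no bag, so the decomposition is invalid.

No — vertex e appears in no bag.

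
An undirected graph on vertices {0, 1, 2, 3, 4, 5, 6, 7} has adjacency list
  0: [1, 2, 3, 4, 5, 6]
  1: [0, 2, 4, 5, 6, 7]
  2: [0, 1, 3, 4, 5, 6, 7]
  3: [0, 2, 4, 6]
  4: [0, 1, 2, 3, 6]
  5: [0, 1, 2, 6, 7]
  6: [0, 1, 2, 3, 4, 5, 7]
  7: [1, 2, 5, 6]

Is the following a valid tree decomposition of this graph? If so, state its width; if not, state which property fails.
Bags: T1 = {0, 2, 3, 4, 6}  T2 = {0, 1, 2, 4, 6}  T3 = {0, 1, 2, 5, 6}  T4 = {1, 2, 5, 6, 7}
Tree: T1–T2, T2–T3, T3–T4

Vertex coverage: the bags together contain {0, 1, 2, 3, 4, 5, 6, 7}, the full vertex set. Edge coverage: each edge of G has both endpoints in at least one bag. Running intersection: for every vertex, the bags containing it form a connected subtree. All three properties hold, so this is a valid tree decomposition of width max|bag| − 1 = 4, and hence tw(G) ≤ 4.

Yes; width 4.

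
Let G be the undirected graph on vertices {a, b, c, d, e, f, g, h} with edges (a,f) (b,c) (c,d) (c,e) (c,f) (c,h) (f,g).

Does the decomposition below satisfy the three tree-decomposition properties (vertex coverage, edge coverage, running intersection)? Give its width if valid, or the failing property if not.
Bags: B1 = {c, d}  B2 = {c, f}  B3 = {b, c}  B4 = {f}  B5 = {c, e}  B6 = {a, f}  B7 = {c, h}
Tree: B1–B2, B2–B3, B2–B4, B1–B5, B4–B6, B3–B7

A tree decomposition must satisfy three properties: every vertex lies in some bag; for every edge, both endpoints lie together in some bag; and for every vertex, the bags containing it form a connected subtree. Here vertex g appears in no bag, so the decomposition is invalid.

No — vertex g appears in no bag.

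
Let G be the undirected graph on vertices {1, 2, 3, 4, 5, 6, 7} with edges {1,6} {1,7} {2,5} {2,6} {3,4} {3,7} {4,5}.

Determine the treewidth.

2

A width-2 tree decomposition is:
Bags: B1 = {3, 4, 5}  B2 = {3, 5, 7}  B3 = {1, 5, 7}  B4 = {1, 5, 6}  B5 = {2, 5, 6}
Tree: B1–B2, B2–B3, B3–B4, B4–B5
Every bag has size at most 3, so the width is 3 − 1 = 2 and tw(G) ≤ 2. The edges 5–4–3–7–1–6–2–5 form a cycle, so G is not a tree and its treewidth is at least 2. Hence tw(G) = 2 exactly.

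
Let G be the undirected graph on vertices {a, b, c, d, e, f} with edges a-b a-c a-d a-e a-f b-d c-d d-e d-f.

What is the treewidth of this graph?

A width-2 tree decomposition is:
Bags: B1 = {a, d, f}  B2 = {a, c, d}  B3 = {a, b, d}  B4 = {a, d, e}
Tree: B1–B2, B1–B3, B1–B4
Every bag has size at most 3, so the width is 3 − 1 = 2 and tw(G) ≤ 2. Conversely, {a, d, e} is a clique of size 3, and the vertices of any clique must share a bag in every tree decomposition; so some bag has ≥ 3 vertices and tw(G) ≥ 2. Therefore the treewidth is 2.

2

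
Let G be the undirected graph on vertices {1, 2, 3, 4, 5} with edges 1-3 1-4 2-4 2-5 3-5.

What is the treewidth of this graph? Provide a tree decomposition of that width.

The largest bag has 3 vertices, giving width 2; this decomposition certifies tw(G) ≤ 2. For the lower bound, G contains the cycle 3–1–4–2–5–3, so G is not a forest; only forests have treewidth ≤ 1, hence tw(G) ≥ 2. Combining the bounds, tw(G) = 2.

Treewidth 2.
One optimal decomposition is:
Bags: B1 = {1, 3, 4}  B2 = {2, 3, 4}  B3 = {2, 3, 5}
Tree: B1–B2, B2–B3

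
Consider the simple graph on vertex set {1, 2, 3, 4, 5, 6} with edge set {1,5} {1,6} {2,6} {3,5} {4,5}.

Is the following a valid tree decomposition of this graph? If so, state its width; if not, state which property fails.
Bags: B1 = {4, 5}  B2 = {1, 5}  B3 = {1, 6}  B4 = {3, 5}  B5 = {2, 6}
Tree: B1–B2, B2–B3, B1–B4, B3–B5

Yes; width 1.

Every vertex of G appears in some bag (union = {1, 2, 3, 4, 5, 6}); every edge is covered by a bag; and for each vertex v the set of bags containing v is connected in the bag tree. The decomposition is therefore valid. The largest bag has 2 vertices, so the width is 1.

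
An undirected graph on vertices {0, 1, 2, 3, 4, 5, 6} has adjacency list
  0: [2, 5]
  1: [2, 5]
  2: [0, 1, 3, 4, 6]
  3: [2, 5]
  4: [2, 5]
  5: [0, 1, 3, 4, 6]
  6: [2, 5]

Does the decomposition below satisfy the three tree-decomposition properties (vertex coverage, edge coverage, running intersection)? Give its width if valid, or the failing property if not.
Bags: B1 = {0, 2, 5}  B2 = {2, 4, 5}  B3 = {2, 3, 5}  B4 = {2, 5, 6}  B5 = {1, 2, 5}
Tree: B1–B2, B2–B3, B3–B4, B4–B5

Every vertex of G appears in some bag (union = {0, 1, 2, 3, 4, 5, 6}); every edge is covered by a bag; and for each vertex v the set of bags containing v is connected in the bag tree. The decomposition is therefore valid. The largest bag has 3 vertices, so the width is 2.

Yes; width 2.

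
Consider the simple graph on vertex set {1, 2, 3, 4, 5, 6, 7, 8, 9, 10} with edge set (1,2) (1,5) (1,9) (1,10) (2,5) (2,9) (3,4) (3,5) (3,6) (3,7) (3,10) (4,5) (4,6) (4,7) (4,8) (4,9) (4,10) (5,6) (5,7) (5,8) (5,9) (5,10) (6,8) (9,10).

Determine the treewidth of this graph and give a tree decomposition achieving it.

Treewidth 3.
Bags: B1 = {3, 4, 5, 10}  B2 = {4, 5, 9, 10}  B3 = {1, 5, 9, 10}  B4 = {3, 4, 5, 7}  B5 = {1, 2, 5, 9}  B6 = {3, 4, 5, 6}  B7 = {4, 5, 6, 8}
Tree: B1–B2, B2–B3, B1–B4, B3–B5, B1–B6, B6–B7

The largest bag has 4 vertices, giving width 3; this decomposition certifies tw(G) ≤ 3. Conversely, {1, 5, 9, 10} is a clique of size 4, and the vertices of any clique must share a bag in every tree decomposition; so some bag has ≥ 4 vertices and tw(G) ≥ 3. Therefore the treewidth is 3.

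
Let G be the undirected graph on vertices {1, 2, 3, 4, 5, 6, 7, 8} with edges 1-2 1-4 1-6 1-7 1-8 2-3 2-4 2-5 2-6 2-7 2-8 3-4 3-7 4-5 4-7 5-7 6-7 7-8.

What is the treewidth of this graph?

A width-3 tree decomposition is:
Bags: B1 = {2, 4, 5, 7}  B2 = {1, 2, 4, 7}  B3 = {1, 2, 6, 7}  B4 = {1, 2, 7, 8}  B5 = {2, 3, 4, 7}
Tree: B1–B2, B2–B3, B2–B4, B2–B5
Every bag has size at most 4, so the width is 4 − 1 = 3 and tw(G) ≤ 3. For the lower bound, the 4 vertices {1, 2, 7, 8} are pairwise adjacent, and any tree decomposition puts a clique entirely inside one bag — forcing width ≥ 3. The upper and lower bounds meet at 3, so that is the treewidth.

3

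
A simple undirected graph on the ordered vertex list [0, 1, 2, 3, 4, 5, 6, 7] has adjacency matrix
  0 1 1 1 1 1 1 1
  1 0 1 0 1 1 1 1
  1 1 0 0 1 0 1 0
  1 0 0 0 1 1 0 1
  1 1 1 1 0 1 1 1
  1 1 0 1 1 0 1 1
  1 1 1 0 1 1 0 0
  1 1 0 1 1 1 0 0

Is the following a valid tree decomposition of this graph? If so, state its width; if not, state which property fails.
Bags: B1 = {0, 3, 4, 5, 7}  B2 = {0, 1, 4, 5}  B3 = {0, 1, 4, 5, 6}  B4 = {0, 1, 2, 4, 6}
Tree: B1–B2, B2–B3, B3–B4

A tree decomposition must satisfy three properties: every vertex lies in some bag; for every edge, both endpoints lie together in some bag; and for every vertex, the bags containing it form a connected subtree. Here edge (7,1) lies in no bag, so the decomposition is invalid.

No — edge (7,1) lies in no bag.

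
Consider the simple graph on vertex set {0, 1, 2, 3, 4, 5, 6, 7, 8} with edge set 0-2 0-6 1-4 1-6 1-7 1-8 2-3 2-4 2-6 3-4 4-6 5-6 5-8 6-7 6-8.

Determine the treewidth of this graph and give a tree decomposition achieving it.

Each bag holds 3 vertices, so the decomposition has width 2, which upper-bounds the treewidth. On the other hand G contains the 3-clique {2, 3, 4}. A clique must lie in a single bag of any decomposition, so no decomposition can have width below 2. Therefore the treewidth is 2.

Treewidth 2.
One optimal decomposition is:
Bags: B1 = {2, 4, 6}  B2 = {1, 4, 6}  B3 = {2, 3, 4}  B4 = {1, 6, 7}  B5 = {0, 2, 6}  B6 = {1, 6, 8}  B7 = {5, 6, 8}
Tree: B1–B2, B1–B3, B2–B4, B1–B5, B4–B6, B6–B7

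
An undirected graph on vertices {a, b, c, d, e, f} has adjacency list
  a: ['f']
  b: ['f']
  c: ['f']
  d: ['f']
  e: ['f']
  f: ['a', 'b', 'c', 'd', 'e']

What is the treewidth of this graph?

A width-1 tree decomposition is:
Bags: B1 = {b, f}  B2 = {c, f}  B3 = {e, f}  B4 = {a, f}  B5 = {d, f}
Tree: B1–B2, B2–B3, B3–B4, B1–B5
The largest bag has 2 vertices, giving width 1; this decomposition certifies tw(G) ≤ 1. Any graph with an edge has treewidth ≥ 1, and G has the edge b–f. Hence tw(G) = 1 exactly.

1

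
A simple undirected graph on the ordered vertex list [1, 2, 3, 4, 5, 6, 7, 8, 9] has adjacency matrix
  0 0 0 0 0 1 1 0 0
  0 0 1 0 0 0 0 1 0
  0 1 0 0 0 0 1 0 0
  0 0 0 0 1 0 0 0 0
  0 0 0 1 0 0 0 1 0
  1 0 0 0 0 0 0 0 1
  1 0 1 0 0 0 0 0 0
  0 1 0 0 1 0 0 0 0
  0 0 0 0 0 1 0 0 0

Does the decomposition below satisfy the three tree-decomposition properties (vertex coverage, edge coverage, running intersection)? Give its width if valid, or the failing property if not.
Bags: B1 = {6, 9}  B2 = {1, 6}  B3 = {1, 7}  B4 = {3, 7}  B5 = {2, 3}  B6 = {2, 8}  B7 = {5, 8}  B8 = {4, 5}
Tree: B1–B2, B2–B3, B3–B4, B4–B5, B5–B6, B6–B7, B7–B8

Vertex coverage: the bags together contain {1, 2, 3, 4, 5, 6, 7, 8, 9}, the full vertex set. Edge coverage: each edge of G has both endpoints in at least one bag. Running intersection: for every vertex, the bags containing it form a connected subtree. All three properties hold, so this is a valid tree decomposition of width max|bag| − 1 = 1, and hence tw(G) ≤ 1.

Yes; width 1.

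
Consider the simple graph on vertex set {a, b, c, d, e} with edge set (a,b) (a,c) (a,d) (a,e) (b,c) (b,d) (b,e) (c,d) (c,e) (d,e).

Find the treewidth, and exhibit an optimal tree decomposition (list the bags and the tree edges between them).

A single bag containing all 5 vertices is trivially a valid decomposition of width 4. On the other hand G contains the 5-clique {a, b, c, d, e}. A clique must lie in a single bag of any decomposition, so no decomposition can have width below 4. Therefore the treewidth is 4.

Treewidth 4.
Bags: B1 = {a, b, c, d, e}
Tree: (single bag)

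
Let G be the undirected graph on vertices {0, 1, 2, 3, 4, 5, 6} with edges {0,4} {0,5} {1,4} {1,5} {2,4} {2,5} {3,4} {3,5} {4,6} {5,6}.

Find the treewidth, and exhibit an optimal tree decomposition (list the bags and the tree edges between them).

The largest bag has 3 vertices, giving width 2; this decomposition certifies tw(G) ≤ 2. Since 4–0–5–2–4 is a cycle in G, G is not acyclic. Forests are exactly the graphs of treewidth ≤ 1, so tw(G) ≥ 2. Combining the bounds, tw(G) = 2.

Treewidth 2.
One optimal decomposition is:
Bags: B1 = {0, 4, 5}  B2 = {2, 4, 5}  B3 = {4, 5, 6}  B4 = {1, 4, 5}  B5 = {3, 4, 5}
Tree: B1–B2, B2–B3, B3–B4, B4–B5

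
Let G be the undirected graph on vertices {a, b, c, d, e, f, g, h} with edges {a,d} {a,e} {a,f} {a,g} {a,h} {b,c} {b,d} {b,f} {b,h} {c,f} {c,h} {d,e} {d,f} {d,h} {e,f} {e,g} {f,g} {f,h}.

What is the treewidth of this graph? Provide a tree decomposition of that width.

Treewidth 3.
One optimal decomposition is:
Bags: B1 = {b, d, f, h}  B2 = {b, c, f, h}  B3 = {a, d, f, h}  B4 = {a, d, e, f}  B5 = {a, e, f, g}
Tree: B1–B2, B1–B3, B3–B4, B4–B5

Every bag has size at most 4, so the width is 4 − 1 = 3 and tw(G) ≤ 3. On the other hand G contains the 4-clique {a, d, e, f}. A clique must lie in a single bag of any decomposition, so no decomposition can have width below 3. Combining the bounds, tw(G) = 3.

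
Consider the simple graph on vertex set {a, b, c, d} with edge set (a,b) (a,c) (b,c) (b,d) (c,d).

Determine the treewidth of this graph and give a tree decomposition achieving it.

Every bag has size at most 3, so the width is 3 − 1 = 2 and tw(G) ≤ 2. Conversely, {b, c, d} is a clique of size 3, and the vertices of any clique must share a bag in every tree decomposition; so some bag has ≥ 3 vertices and tw(G) ≥ 2. Therefore the treewidth is 2.

Treewidth 2.
One such decomposition:
Bags: B1 = {a, b, c}  B2 = {b, c, d}
Tree: B1–B2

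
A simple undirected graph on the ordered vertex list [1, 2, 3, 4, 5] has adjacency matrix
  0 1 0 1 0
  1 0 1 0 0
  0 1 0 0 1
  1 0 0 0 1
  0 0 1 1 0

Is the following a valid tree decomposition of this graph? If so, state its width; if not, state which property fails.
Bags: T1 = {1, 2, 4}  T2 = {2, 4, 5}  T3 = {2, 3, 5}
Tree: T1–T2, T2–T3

Yes; width 2.

Checking the three conditions: (i) the bags cover all of {1, 2, 3, 4, 5}; (ii) for each edge, some bag contains both endpoints; (iii) the bags containing any fixed vertex form a subtree. All hold, so the decomposition is valid with width 3 − 1 = 2.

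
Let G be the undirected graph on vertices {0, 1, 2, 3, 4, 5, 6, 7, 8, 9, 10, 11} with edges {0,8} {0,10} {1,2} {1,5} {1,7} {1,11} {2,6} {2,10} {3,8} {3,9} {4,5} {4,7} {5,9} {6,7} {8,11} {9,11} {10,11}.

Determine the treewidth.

A width-3 tree decomposition is:
Bags: B1 = {0, 3, 8, 10}  B2 = {3, 8, 10, 11}  B3 = {3, 9, 10, 11}  B4 = {2, 9, 10, 11}  B5 = {1, 2, 9, 11}  B6 = {1, 2, 5, 9}  B7 = {1, 2, 5, 6}  B8 = {1, 5, 6, 7}  B9 = {4, 5, 6, 7}
Tree: B1–B2, B2–B3, B3–B4, B4–B5, B5–B6, B6–B7, B7–B8, B8–B9
The largest bag has 4 vertices, giving width 3; this decomposition certifies tw(G) ≤ 3. For the lower bound: the 4 vertex sets {0,3,8}, {10}, {11}, {1,2,5,9} are disjoint, each induces a connected subgraph, and every pair is joined by at least one edge of G. Contracting each set to a single vertex therefore yields K_{4} as a minor, and since treewidth is minor-monotone, tw(G) ≥ tw(K_{4}) = 3. Therefore the treewidth is 3.

3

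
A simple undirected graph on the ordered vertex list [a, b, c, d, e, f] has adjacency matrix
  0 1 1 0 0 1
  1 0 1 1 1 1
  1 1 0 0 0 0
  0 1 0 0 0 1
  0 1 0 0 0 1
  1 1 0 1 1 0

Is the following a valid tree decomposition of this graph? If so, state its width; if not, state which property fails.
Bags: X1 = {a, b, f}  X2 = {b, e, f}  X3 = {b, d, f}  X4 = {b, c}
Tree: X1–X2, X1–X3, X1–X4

A tree decomposition must satisfy three properties: every vertex lies in some bag; for every edge, both endpoints lie together in some bag; and for every vertex, the bags containing it form a connected subtree. Here edge (a,c) lies in no bag, so the decomposition is invalid.

No — edge (a,c) lies in no bag.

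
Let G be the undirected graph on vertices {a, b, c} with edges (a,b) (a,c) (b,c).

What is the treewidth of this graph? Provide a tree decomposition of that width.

A single bag containing all 3 vertices is trivially a valid decomposition of width 2. On the other hand G contains the 3-clique {a, b, c}. A clique must lie in a single bag of any decomposition, so no decomposition can have width below 2. Therefore the treewidth is 2.

Treewidth 2.
One such decomposition:
Bags: B1 = {a, b, c}
Tree: (single bag)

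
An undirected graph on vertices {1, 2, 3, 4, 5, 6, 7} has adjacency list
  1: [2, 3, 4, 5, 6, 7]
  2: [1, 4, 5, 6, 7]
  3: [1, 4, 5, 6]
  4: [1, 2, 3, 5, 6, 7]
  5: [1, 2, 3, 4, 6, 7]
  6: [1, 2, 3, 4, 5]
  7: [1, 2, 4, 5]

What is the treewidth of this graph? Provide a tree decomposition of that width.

Every bag has size at most 5, so the width is 5 − 1 = 4 and tw(G) ≤ 4. On the other hand G contains the 5-clique {1, 2, 4, 5, 6}. A clique must lie in a single bag of any decomposition, so no decomposition can have width below 4. Therefore the treewidth is 4.

Treewidth 4.
One optimal decomposition is:
Bags: B1 = {1, 2, 4, 5, 6}  B2 = {1, 2, 4, 5, 7}  B3 = {1, 3, 4, 5, 6}
Tree: B1–B2, B1–B3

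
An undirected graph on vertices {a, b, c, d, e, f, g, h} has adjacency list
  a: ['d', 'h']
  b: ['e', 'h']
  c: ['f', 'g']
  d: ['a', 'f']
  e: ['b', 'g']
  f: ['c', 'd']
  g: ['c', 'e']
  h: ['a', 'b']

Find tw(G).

2

A width-2 tree decomposition is:
Bags: B1 = {a, d, f}  B2 = {a, f, h}  B3 = {b, f, h}  B4 = {b, e, f}  B5 = {e, f, g}  B6 = {c, f, g}
Tree: B1–B2, B2–B3, B3–B4, B4–B5, B5–B6
Each bag holds 3 vertices, so the decomposition has width 2, which upper-bounds the treewidth. For the lower bound, G contains the cycle f–d–a–h–b–e–g–c–f, so G is not a forest; only forests have treewidth ≤ 1, hence tw(G) ≥ 2. The upper and lower bounds meet at 2, so that is the treewidth.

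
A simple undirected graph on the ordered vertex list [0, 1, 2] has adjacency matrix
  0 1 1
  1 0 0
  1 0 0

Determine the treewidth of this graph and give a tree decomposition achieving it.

Each bag holds 2 vertices, so the decomposition has width 1, which upper-bounds the treewidth. Any graph with an edge has treewidth ≥ 1, and G has the edge 1–0. Hence tw(G) = 1 exactly.

Treewidth 1.
Bags: B1 = {0, 1}  B2 = {0, 2}
Tree: B1–B2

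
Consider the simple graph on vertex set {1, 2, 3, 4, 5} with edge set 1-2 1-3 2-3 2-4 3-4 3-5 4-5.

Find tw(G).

2

A width-2 tree decomposition is:
Bags: B1 = {1, 2, 3}  B2 = {2, 3, 4}  B3 = {3, 4, 5}
Tree: B1–B2, B2–B3
Every bag has size at most 3, so the width is 3 − 1 = 2 and tw(G) ≤ 2. Conversely, {1, 2, 3} is a clique of size 3, and the vertices of any clique must share a bag in every tree decomposition; so some bag has ≥ 3 vertices and tw(G) ≥ 2. Hence tw(G) = 2 exactly.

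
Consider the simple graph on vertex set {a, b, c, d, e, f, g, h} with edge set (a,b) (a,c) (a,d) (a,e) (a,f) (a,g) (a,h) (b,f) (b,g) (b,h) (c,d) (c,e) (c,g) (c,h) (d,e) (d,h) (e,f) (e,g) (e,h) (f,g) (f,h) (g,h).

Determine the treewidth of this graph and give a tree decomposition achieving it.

Treewidth 4.
One such decomposition:
Bags: B1 = {a, c, d, e, h}  B2 = {a, c, e, g, h}  B3 = {a, e, f, g, h}  B4 = {a, b, f, g, h}
Tree: B1–B2, B2–B3, B3–B4

Every bag has size at most 5, so the width is 5 − 1 = 4 and tw(G) ≤ 4. Conversely, {a, c, d, e, h} is a clique of size 5, and the vertices of any clique must share a bag in every tree decomposition; so some bag has ≥ 5 vertices and tw(G) ≥ 4. The upper and lower bounds meet at 4, so that is the treewidth.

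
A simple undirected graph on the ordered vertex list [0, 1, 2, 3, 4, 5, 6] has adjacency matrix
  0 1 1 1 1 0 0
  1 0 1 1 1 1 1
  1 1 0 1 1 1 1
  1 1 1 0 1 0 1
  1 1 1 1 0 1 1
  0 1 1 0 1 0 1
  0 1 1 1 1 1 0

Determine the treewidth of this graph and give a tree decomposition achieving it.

Treewidth 4.
Bags: B1 = {0, 1, 2, 3, 4}  B2 = {1, 2, 3, 4, 6}  B3 = {1, 2, 4, 5, 6}
Tree: B1–B2, B2–B3

The largest bag has 5 vertices, giving width 4; this decomposition certifies tw(G) ≤ 4. For the lower bound, the 5 vertices {0, 1, 2, 3, 4} are pairwise adjacent, and any tree decomposition puts a clique entirely inside one bag — forcing width ≥ 4. Hence tw(G) = 4 exactly.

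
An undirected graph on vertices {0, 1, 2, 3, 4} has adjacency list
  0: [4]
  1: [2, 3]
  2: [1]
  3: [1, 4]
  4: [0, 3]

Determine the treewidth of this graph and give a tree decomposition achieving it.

Every bag has size at most 2, so the width is 2 − 1 = 1 and tw(G) ≤ 1. G has an edge, so its treewidth is at least 1. The upper and lower bounds meet at 1, so that is the treewidth.

Treewidth 1.
One such decomposition:
Bags: B1 = {3, 4}  B2 = {0, 4}  B3 = {1, 3}  B4 = {1, 2}
Tree: B1–B2, B1–B3, B3–B4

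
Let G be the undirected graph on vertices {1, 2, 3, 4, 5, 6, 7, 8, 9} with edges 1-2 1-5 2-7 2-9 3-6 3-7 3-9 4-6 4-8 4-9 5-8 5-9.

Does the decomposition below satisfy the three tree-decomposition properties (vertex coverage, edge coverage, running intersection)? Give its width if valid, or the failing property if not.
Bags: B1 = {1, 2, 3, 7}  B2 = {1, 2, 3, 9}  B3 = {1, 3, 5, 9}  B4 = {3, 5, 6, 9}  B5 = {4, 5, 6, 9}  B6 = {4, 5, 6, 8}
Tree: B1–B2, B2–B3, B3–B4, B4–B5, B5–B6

Vertex coverage: the bags together contain {1, 2, 3, 4, 5, 6, 7, 8, 9}, the full vertex set. Edge coverage: each edge of G has both endpoints in at least one bag. Running intersection: for every vertex, the bags containing it form a connected subtree. All three properties hold, so this is a valid tree decomposition of width max|bag| − 1 = 3, and hence tw(G) ≤ 3.

Yes; width 3.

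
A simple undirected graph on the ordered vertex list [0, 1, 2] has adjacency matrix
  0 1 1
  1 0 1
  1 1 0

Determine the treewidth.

2

A width-2 tree decomposition is:
Bags: B1 = {0, 1, 2}
Tree: (single bag)
A single bag containing all 3 vertices is trivially a valid decomposition of width 2. For the lower bound, the 3 vertices {0, 1, 2} are pairwise adjacent, and any tree decomposition puts a clique entirely inside one bag — forcing width ≥ 2. Therefore the treewidth is 2.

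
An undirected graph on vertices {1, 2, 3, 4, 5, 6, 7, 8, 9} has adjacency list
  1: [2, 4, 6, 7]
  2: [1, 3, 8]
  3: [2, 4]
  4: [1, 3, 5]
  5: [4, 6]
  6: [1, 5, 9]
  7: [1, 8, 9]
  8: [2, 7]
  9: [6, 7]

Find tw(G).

A width-3 tree decomposition is:
Bags: B1 = {2, 7, 8, 9}  B2 = {1, 2, 7, 9}  B3 = {1, 2, 6, 9}  B4 = {1, 2, 3, 6}  B5 = {1, 3, 4, 6}  B6 = {3, 4, 5, 6}
Tree: B1–B2, B2–B3, B3–B4, B4–B5, B5–B6
Every bag has size at most 4, so the width is 4 − 1 = 3 and tw(G) ≤ 3. For the lower bound: the 4 vertex sets {7,8,9}, {2}, {1}, {3,4,5,6} are disjoint, each induces a connected subgraph, and every pair is joined by at least one edge of G. Contracting each set to a single vertex therefore yields K_{4} as a minor, and since treewidth is minor-monotone, tw(G) ≥ tw(K_{4}) = 3. Hence tw(G) = 3 exactly.

3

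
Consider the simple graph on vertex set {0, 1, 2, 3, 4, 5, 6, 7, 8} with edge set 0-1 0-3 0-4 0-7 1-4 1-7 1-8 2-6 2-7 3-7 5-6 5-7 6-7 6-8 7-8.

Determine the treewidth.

A width-2 tree decomposition is:
Bags: B1 = {6, 7, 8}  B2 = {2, 6, 7}  B3 = {1, 7, 8}  B4 = {0, 1, 7}  B5 = {0, 3, 7}  B6 = {5, 6, 7}  B7 = {0, 1, 4}
Tree: B1–B2, B1–B3, B3–B4, B4–B5, B2–B6, B4–B7
Each bag holds 3 vertices, so the decomposition has width 2, which upper-bounds the treewidth. Conversely, {0, 1, 4} is a clique of size 3, and the vertices of any clique must share a bag in every tree decomposition; so some bag has ≥ 3 vertices and tw(G) ≥ 2. Therefore the treewidth is 2.

2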